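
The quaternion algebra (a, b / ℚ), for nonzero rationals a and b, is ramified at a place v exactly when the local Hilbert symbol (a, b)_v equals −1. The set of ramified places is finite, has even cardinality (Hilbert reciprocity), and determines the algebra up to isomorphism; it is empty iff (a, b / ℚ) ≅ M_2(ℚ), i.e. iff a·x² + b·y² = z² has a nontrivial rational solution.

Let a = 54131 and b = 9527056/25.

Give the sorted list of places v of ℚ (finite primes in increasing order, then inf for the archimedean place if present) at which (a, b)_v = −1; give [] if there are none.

[7, 19]

Mod squares: a ≡ 54131, b ≡ 4921. Check v ∈ {∞, 2, 5, 7, 11, 19, 37}.
v=7: a=7^1·(≡5), b=7^1·(≡3) mod 7; (5|7)=-1, (3|7)=-1; (−1)^{1·1·3}·(-1)^1·(-1)^1 = -1.
v=∞: 54131 > 0 and 4921 > 0  ⇒  (a,b)_∞ = +1.
v=11: a=11^1·(≡4), b=11^2·(≡3) mod 11; (4|11)=+1, (3|11)=+1; (−1)^{1·2·5}·(+1)^2·(+1)^1 = +1.
v=37: a=37^1·(≡20), b=37^1·(≡15) mod 37; (20|37)=-1, (15|37)=-1; (−1)^{1·1·18}·(-1)^1·(-1)^1 = +1.
v=2: v_2(a)=0, v_2(b)=4; units ≡ 3, 1 (mod 8); ε·ε+αω+βω = 1·0+0·0+4·1 ≡ 0  ⇒  (a,b)_2 = +1.
v=5: a=5^0·(≡1), b=5^-2·(≡1) mod 5; (1|5)=+1, (1|5)=+1; (−1)^{0·-2·2}·(+1)^-2·(+1)^0 = +1.
v=19: a=19^1·(≡18), b=19^1·(≡15) mod 19; (18|19)=-1, (15|19)=-1; (−1)^{1·1·9}·(-1)^1·(-1)^1 = -1.
(54131, 4921 / ℚ) ramifies at {7, 19}: a division algebra.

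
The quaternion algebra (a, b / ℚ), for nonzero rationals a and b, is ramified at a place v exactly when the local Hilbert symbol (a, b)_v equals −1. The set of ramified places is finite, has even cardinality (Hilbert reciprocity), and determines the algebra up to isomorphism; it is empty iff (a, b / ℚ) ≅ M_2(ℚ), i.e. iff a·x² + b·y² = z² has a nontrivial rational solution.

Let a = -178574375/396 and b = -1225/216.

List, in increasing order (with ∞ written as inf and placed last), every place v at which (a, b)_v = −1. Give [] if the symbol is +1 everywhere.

Mod squares: a ≡ -1309, b ≡ -6. Check v ∈ {∞, 2, 3, 5, 7, 11, 17}.
v=7: a=7^5·(≡2), b=7^2·(≡4) mod 7; (2|7)=+1, (4|7)=+1; (−1)^{5·2·3}·(+1)^2·(+1)^5 = +1.
v=∞: -1309 < 0 and -6 < 0  ⇒  (a,b)_∞ = -1.
v=3: a=3^-2·(≡2), b=3^-3·(≡1) mod 3; (2|3)=-1, (1|3)=+1; (−1)^{-2·-3·1}·(-1)^-3·(+1)^-2 = -1.
v=11: a=11^-1·(≡7), b=11^0·(≡1) mod 11; (7|11)=-1, (1|11)=+1; (−1)^{-1·0·5}·(-1)^0·(+1)^-1 = +1.
v=5: a=5^4·(≡1), b=5^2·(≡1) mod 5; (1|5)=+1, (1|5)=+1; (−1)^{4·2·2}·(+1)^2·(+1)^4 = +1.
v=2: v_2(a)=-2, v_2(b)=-3; units ≡ 3, 5 (mod 8); ε·ε+αω+βω = 1·0+-2·1+-3·1 ≡ 1  ⇒  (a,b)_2 = -1.
v=17: a=17^1·(≡2), b=17^0·(≡7) mod 17; (2|17)=+1, (7|17)=-1; (−1)^{1·0·8}·(+1)^0·(-1)^1 = -1.
|Ram(-1309, -6)| = 4, even; anisotropic at {2, 3, 17, ∞}.

[2, 3, 17, inf]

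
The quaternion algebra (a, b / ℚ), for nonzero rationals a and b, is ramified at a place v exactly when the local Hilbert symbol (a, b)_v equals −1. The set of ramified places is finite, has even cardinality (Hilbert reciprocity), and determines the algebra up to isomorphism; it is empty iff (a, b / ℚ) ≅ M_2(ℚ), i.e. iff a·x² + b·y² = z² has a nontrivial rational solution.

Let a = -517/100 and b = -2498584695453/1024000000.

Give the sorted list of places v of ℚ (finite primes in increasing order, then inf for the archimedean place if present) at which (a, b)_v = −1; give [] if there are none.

Mod squares: a ≡ -517, b ≡ -21197. Check v ∈ {∞, 2, 3, 5, 7, 11, 41, 47}.
v=7: a=7^0·(≡4), b=7^2·(≡6) mod 7; (4|7)=+1, (6|7)=-1; (−1)^{0·2·3}·(+1)^2·(-1)^0 = +1.
v=11: a=11^1·(≡8), b=11^3·(≡4) mod 11; (8|11)=-1, (4|11)=+1; (−1)^{1·3·5}·(-1)^3·(+1)^1 = +1.
v=5: a=5^-2·(≡2), b=5^-6·(≡2) mod 5; (2|5)=-1, (2|5)=-1; (−1)^{-2·-6·2}·(-1)^-6·(-1)^-2 = +1.
v=∞: -517 < 0 and -21197 < 0  ⇒  (a,b)_∞ = -1.
v=3: a=3^0·(≡2), b=3^2·(≡1) mod 3; (2|3)=-1, (1|3)=+1; (−1)^{0·2·1}·(-1)^2·(+1)^0 = +1.
v=41: a=41^0·(≡10), b=41^1·(≡37) mod 41; (10|41)=+1, (37|41)=+1; (−1)^{0·1·20}·(+1)^1·(+1)^0 = +1.
v=47: a=47^1·(≡6), b=47^3·(≡11) mod 47; (6|47)=+1, (11|47)=-1; (−1)^{1·3·23}·(+1)^3·(-1)^1 = +1.
v=2: v_2(a)=-2, v_2(b)=-16; units ≡ 3, 3 (mod 8); ε·ε+αω+βω = 1·1+-2·1+-16·1 ≡ 1  ⇒  (a,b)_2 = -1.
|Ram(-517, -21197)| = 2, even; anisotropic at {2, ∞}.

[2, inf]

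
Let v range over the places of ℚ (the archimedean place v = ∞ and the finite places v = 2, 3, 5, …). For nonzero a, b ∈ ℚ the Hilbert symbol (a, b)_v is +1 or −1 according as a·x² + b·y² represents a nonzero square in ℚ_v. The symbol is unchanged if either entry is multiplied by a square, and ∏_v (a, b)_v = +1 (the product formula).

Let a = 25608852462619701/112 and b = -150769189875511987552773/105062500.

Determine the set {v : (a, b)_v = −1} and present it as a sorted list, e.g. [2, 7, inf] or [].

(a, b) ≡ (113883, -852397) mod (ℚ^×)²; places V = {2, 3, 5, 7, 11, 13, 17, 19, 23, 29, 41, ∞}.
(a,b)_23: α=2, u≡15; β=0, v≡3 (mod 23); (15|23)=-1, (3|23)=+1; sign (−1)^0·-1^0·+1^2 = +1.
(a,b)_41: α=0, u≡27; β=-2, v≡19 (mod 41); (27|41)=-1, (19|41)=-1; sign (−1)^0·-1^-2·-1^0 = +1.
(a,b)_5: α=0, u≡3; β=-6, v≡3 (mod 5); (3|5)=-1, (3|5)=-1; sign (−1)^0·-1^-6·-1^0 = +1.
(a,b)_19: α=2, u≡11; β=3, v≡3 (mod 19); (11|19)=+1, (3|19)=-1; sign (−1)^0·+1^3·-1^2 = +1.
(a,b)_3: α=5, u≡2; β=10, v≡2 (mod 3); (2|3)=-1, (2|3)=-1; sign (−1)^0·-1^10·-1^5 = -1.
(a,b)_13: α=0, u≡10; β=5, v≡12 (mod 13); (10|13)=+1, (12|13)=+1; sign (−1)^0·+1^5·+1^0 = +1.
(a,b)_2: α=-4, β=-2; u≡3, v≡3 (mod 8); ε(u)ε(v)=1·1, αω(v)=-4·1, βω(u)=-2·1; sum ≡ 1  ⇒  -1.
(a,b)_17: α=1, u≡16; β=1, v≡9 (mod 17); (16|17)=+1, (9|17)=+1; sign (−1)^0·+1^1·+1^1 = +1.
(a,b)_29: α=3, u≡10; β=1, v≡20 (mod 29); (10|29)=-1, (20|29)=+1; sign (−1)^0·-1^1·+1^3 = -1.
(a,b)_7: α=-1, u≡1; β=5, v≡1 (mod 7); (1|7)=+1, (1|7)=+1; sign (−1)^1·+1^5·+1^-1 = -1.
(a,b)_11: α=3, u≡10; β=2, v≡3 (mod 11); (10|11)=-1, (3|11)=+1; sign (−1)^0·-1^2·+1^3 = +1.
(a,b)_∞: sgn(113883)=+, sgn(-852397)=−, so +1.
(113883, -852397 / ℚ) ramifies at {2, 3, 7, 29}: a division algebra.

[2, 3, 7, 29]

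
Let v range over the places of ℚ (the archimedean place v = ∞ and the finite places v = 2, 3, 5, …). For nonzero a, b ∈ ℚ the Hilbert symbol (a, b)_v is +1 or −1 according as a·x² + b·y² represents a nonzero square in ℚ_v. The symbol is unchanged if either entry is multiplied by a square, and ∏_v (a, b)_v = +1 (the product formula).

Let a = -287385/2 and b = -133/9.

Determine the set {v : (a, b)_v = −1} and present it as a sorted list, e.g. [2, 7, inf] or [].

[3, 5, 17, 19, 23, inf]

Mod squares: a ≡ -11730, b ≡ -133. Check v ∈ {∞, 2, 3, 5, 7, 17, 19, 23}.
v=23: a=23^1·(≡20), b=23^0·(≡21) mod 23; (20|23)=-1, (21|23)=-1; (−1)^{1·0·11}·(-1)^0·(-1)^1 = -1.
v=7: a=7^2·(≡4), b=7^1·(≡1) mod 7; (4|7)=+1, (1|7)=+1; (−1)^{2·1·3}·(+1)^1·(+1)^2 = +1.
v=17: a=17^1·(≡5), b=17^0·(≡6) mod 17; (5|17)=-1, (6|17)=-1; (−1)^{1·0·8}·(-1)^0·(-1)^1 = -1.
v=19: a=19^0·(≡14), b=19^1·(≡14) mod 19; (14|19)=-1, (14|19)=-1; (−1)^{0·1·9}·(-1)^1·(-1)^0 = -1.
v=∞: -11730 < 0 and -133 < 0  ⇒  (a,b)_∞ = -1.
v=2: v_2(a)=-1, v_2(b)=0; units ≡ 7, 3 (mod 8); ε·ε+αω+βω = 1·1+-1·1+0·0 ≡ 0  ⇒  (a,b)_2 = +1.
v=3: a=3^1·(≡2), b=3^-2·(≡2) mod 3; (2|3)=-1, (2|3)=-1; (−1)^{1·-2·1}·(-1)^-2·(-1)^1 = -1.
v=5: a=5^1·(≡4), b=5^0·(≡3) mod 5; (4|5)=+1, (3|5)=-1; (−1)^{1·0·2}·(+1)^0·(-1)^1 = -1.
Ram(-11730, -133) = {3, 5, 17, 19, 23, ∞}; no ℚ_3-point on the conic.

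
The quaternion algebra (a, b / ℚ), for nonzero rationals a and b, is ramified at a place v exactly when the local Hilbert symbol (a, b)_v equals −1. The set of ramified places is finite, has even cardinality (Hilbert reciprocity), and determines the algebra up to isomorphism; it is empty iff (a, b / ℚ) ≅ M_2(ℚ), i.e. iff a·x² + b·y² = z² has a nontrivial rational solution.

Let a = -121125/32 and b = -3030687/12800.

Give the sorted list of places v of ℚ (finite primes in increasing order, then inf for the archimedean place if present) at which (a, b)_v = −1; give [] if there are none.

[2, 3, 17, inf]

Mod squares: a ≡ -9690, b ≡ -46. Check v ∈ {∞, 2, 3, 5, 11, 17, 19, 23}.
v=23: a=23^0·(≡12), b=23^1·(≡19) mod 23; (12|23)=+1, (19|23)=-1; (−1)^{0·1·11}·(+1)^1·(-1)^0 = +1.
v=3: a=3^1·(≡1), b=3^2·(≡2) mod 3; (1|3)=+1, (2|3)=-1; (−1)^{1·2·1}·(+1)^2·(-1)^1 = -1.
v=11: a=11^0·(≡4), b=11^4·(≡5) mod 11; (4|11)=+1, (5|11)=+1; (−1)^{0·4·5}·(+1)^4·(+1)^0 = +1.
v=∞: -9690 < 0 and -46 < 0  ⇒  (a,b)_∞ = -1.
v=5: a=5^3·(≡3), b=5^-2·(≡4) mod 5; (3|5)=-1, (4|5)=+1; (−1)^{3·-2·2}·(-1)^-2·(+1)^3 = +1.
v=19: a=19^1·(≡8), b=19^0·(≡9) mod 19; (8|19)=-1, (9|19)=+1; (−1)^{1·0·9}·(-1)^0·(+1)^1 = +1.
v=17: a=17^1·(≡1), b=17^0·(≡12) mod 17; (1|17)=+1, (12|17)=-1; (−1)^{1·0·8}·(+1)^0·(-1)^1 = -1.
v=2: v_2(a)=-5, v_2(b)=-9; units ≡ 3, 1 (mod 8); ε·ε+αω+βω = 1·0+-5·0+-9·1 ≡ 1  ⇒  (a,b)_2 = -1.
|Ram(-9690, -46)| = 4, even; anisotropic at {2, 3, 17, ∞}.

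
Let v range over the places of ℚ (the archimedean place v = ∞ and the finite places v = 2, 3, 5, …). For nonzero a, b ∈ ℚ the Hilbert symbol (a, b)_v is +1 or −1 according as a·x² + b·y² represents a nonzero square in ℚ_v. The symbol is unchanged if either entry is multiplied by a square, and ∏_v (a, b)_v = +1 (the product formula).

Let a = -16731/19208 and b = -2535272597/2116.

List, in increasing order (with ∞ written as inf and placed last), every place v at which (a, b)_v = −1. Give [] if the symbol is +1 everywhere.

(a, b) ≡ (-22, -15001613) mod (ℚ^×)²; places V = {2, 3, 7, 11, 13, 23, 29, 31, 37, 41, ∞}.
(a,b)_13: α=2, u≡10; β=2, v≡1 (mod 13); (10|13)=+1, (1|13)=+1; sign (−1)^0·+1^2·+1^2 = +1.
(a,b)_41: α=0, u≡6; β=1, v≡31 (mod 41); (6|41)=-1, (31|41)=+1; sign (−1)^0·-1^1·+1^0 = -1.
(a,b)_37: α=0, u≡6; β=1, v≡28 (mod 37); (6|37)=-1, (28|37)=+1; sign (−1)^0·-1^1·+1^0 = -1.
(a,b)_11: α=1, u≡4; β=1, v≡8 (mod 11); (4|11)=+1, (8|11)=-1; sign (−1)^1·+1^1·-1^1 = +1.
(a,b)_31: α=0, u≡7; β=1, v≡16 (mod 31); (7|31)=+1, (16|31)=+1; sign (−1)^0·+1^1·+1^0 = +1.
(a,b)_23: α=0, u≡12; β=-2, v≡21 (mod 23); (12|23)=+1, (21|23)=-1; sign (−1)^0·+1^-2·-1^0 = +1.
(a,b)_3: α=2, u≡2; β=0, v≡1 (mod 3); (2|3)=-1, (1|3)=+1; sign (−1)^0·-1^0·+1^2 = +1.
(a,b)_2: α=-3, β=-2; u≡5, v≡3 (mod 8); ε(u)ε(v)=0·1, αω(v)=-3·1, βω(u)=-2·1; sum ≡ 1  ⇒  -1.
(a,b)_∞: sgn(-22)=−, sgn(-15001613)=−, so -1.
(a,b)_7: α=-4, u≡6; β=0, v≡5 (mod 7); (6|7)=-1, (5|7)=-1; sign (−1)^0·-1^0·-1^-4 = +1.
(a,b)_29: α=0, u≡6; β=1, v≡25 (mod 29); (6|29)=+1, (25|29)=+1; sign (−1)^0·+1^1·+1^0 = +1.
Ram(-22, -15001613) = {2, 37, 41, ∞}; no ℚ_2-point on the conic.

[2, 37, 41, inf]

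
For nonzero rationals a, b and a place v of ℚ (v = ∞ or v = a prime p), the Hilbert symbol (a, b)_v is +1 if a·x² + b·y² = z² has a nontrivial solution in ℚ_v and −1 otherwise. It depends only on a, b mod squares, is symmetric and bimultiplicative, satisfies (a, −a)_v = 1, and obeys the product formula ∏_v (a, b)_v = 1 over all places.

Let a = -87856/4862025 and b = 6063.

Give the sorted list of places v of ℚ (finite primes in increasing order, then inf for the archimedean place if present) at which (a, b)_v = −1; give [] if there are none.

[3, 19]

Mod squares: a ≡ -19, b ≡ 6063. Check v ∈ {∞, 2, 3, 5, 7, 17, 19, 43, 47}.
v=7: a=7^-4·(≡4), b=7^0·(≡1) mod 7; (4|7)=+1, (1|7)=+1; (−1)^{-4·0·3}·(+1)^0·(+1)^-4 = +1.
v=2: v_2(a)=4, v_2(b)=0; units ≡ 5, 7 (mod 8); ε·ε+αω+βω = 0·1+4·0+0·1 ≡ 0  ⇒  (a,b)_2 = +1.
v=5: a=5^-2·(≡4), b=5^0·(≡3) mod 5; (4|5)=+1, (3|5)=-1; (−1)^{-2·0·2}·(+1)^0·(-1)^-2 = +1.
v=47: a=47^0·(≡8), b=47^1·(≡35) mod 47; (8|47)=+1, (35|47)=-1; (−1)^{0·1·23}·(+1)^1·(-1)^0 = +1.
v=43: a=43^0·(≡11), b=43^1·(≡12) mod 43; (11|43)=+1, (12|43)=-1; (−1)^{0·1·21}·(+1)^1·(-1)^0 = +1.
v=17: a=17^2·(≡13), b=17^0·(≡11) mod 17; (13|17)=+1, (11|17)=-1; (−1)^{2·0·8}·(+1)^0·(-1)^2 = +1.
v=3: a=3^-4·(≡2), b=3^1·(≡2) mod 3; (2|3)=-1, (2|3)=-1; (−1)^{-4·1·1}·(-1)^1·(-1)^-4 = -1.
v=∞: -19 < 0 and 6063 > 0  ⇒  (a,b)_∞ = +1.
v=19: a=19^1·(≡12), b=19^0·(≡2) mod 19; (12|19)=-1, (2|19)=-1; (−1)^{1·0·9}·(-1)^0·(-1)^1 = -1.
(-19, 6063 / ℚ) ramifies at {3, 19}: a division algebra.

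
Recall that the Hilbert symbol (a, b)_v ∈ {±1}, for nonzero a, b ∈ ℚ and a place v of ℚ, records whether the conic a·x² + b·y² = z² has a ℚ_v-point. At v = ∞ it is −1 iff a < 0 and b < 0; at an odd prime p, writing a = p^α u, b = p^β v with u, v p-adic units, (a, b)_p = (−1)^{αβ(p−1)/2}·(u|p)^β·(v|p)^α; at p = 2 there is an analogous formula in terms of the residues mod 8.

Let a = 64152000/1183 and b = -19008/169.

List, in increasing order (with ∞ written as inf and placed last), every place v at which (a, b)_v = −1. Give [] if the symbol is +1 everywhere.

(a, b) ≡ (385, -33) mod (ℚ^×)²; places V = {2, 3, 5, 7, 11, 13, ∞}.
(a,b)_5: α=3, u≡2; β=0, v≡3 (mod 5); (2|5)=-1, (3|5)=-1; sign (−1)^0·-1^0·-1^3 = -1.
(a,b)_13: α=-2, u≡6; β=-2, v≡11 (mod 13); (6|13)=-1, (11|13)=-1; sign (−1)^0·-1^-2·-1^-2 = +1.
(a,b)_11: α=1, u≡7; β=1, v≡8 (mod 11); (7|11)=-1, (8|11)=-1; sign (−1)^1·-1^1·-1^1 = -1.
(a,b)_7: α=-1, u≡3; β=0, v≡4 (mod 7); (3|7)=-1, (4|7)=+1; sign (−1)^0·-1^0·+1^-1 = +1.
(a,b)_3: α=6, u≡1; β=3, v≡1 (mod 3); (1|3)=+1, (1|3)=+1; sign (−1)^0·+1^3·+1^6 = +1.
(a,b)_∞: sgn(385)=+, sgn(-33)=−, so +1.
(a,b)_2: α=6, β=6; u≡1, v≡7 (mod 8); ε(u)ε(v)=0·1, αω(v)=6·0, βω(u)=6·0; sum ≡ 0  ⇒  +1.
(385, -33 / ℚ) ramifies at {5, 11}: a division algebra.

[5, 11]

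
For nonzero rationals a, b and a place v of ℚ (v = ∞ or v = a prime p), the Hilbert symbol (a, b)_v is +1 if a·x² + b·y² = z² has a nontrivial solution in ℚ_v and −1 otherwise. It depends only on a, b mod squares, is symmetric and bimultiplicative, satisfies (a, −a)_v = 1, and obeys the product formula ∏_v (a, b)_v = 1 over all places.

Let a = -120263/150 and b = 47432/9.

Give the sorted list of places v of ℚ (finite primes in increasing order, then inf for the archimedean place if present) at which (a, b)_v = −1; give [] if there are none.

(a, b) ≡ (-858, 2) mod (ℚ^×)²; places V = {2, 3, 5, 7, 11, 13, 29, ∞}.
(a,b)_11: α=1, u≡8; β=2, v≡2 (mod 11); (8|11)=-1, (2|11)=-1; sign (−1)^0·-1^2·-1^1 = -1.
(a,b)_7: α=0, u≡6; β=2, v≡1 (mod 7); (6|7)=-1, (1|7)=+1; sign (−1)^0·-1^2·+1^0 = +1.
(a,b)_29: α=2, u≡12; β=0, v≡18 (mod 29); (12|29)=-1, (18|29)=-1; sign (−1)^0·-1^0·-1^2 = +1.
(a,b)_2: α=-1, β=3; u≡3, v≡1 (mod 8); ε(u)ε(v)=1·0, αω(v)=-1·0, βω(u)=3·1; sum ≡ 1  ⇒  -1.
(a,b)_∞: sgn(-858)=−, sgn(2)=+, so +1.
(a,b)_13: α=1, u≡10; β=0, v≡11 (mod 13); (10|13)=+1, (11|13)=-1; sign (−1)^0·+1^0·-1^1 = -1.
(a,b)_3: α=-1, u≡2; β=-2, v≡2 (mod 3); (2|3)=-1, (2|3)=-1; sign (−1)^0·-1^-2·-1^-1 = -1.
(a,b)_5: α=-2, u≡2; β=0, v≡3 (mod 5); (2|5)=-1, (3|5)=-1; sign (−1)^0·-1^0·-1^-2 = +1.
Ram(-858, 2) = {2, 3, 11, 13}; no ℚ_2-point on the conic.

[2, 3, 11, 13]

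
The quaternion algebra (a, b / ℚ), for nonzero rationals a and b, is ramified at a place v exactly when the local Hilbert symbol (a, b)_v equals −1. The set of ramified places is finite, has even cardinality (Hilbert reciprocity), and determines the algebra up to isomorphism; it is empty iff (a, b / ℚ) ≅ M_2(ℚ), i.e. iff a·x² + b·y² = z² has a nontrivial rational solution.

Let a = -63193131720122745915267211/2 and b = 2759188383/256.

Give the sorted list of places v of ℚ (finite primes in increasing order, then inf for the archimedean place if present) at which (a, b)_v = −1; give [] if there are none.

[29, 31, 37, 41]

Mod squares: a ≡ -1598918, b ≡ 127687. Check v ∈ {∞, 2, 3, 7, 17, 29, 31, 37, 41}.
v=29: a=29^4·(≡21), b=29^1·(≡4) mod 29; (21|29)=-1, (4|29)=+1; (−1)^{4·1·14}·(-1)^1·(+1)^4 = -1.
v=∞: -1598918 < 0 and 127687 > 0  ⇒  (a,b)_∞ = +1.
v=7: a=7^10·(≡2), b=7^5·(≡3) mod 7; (2|7)=+1, (3|7)=-1; (−1)^{10·5·3}·(+1)^5·(-1)^10 = +1.
v=41: a=41^1·(≡38), b=41^0·(≡19) mod 41; (38|41)=-1, (19|41)=-1; (−1)^{1·0·20}·(-1)^0·(-1)^1 = -1.
v=2: v_2(a)=-1, v_2(b)=-8; units ≡ 5, 7 (mod 8); ε·ε+αω+βω = 0·1+-1·0+-8·1 ≡ 0  ⇒  (a,b)_2 = +1.
v=31: a=31^1·(≡23), b=31^0·(≡15) mod 31; (23|31)=-1, (15|31)=-1; (−1)^{1·0·15}·(-1)^0·(-1)^1 = -1.
v=37: a=37^3·(≡29), b=37^1·(≡9) mod 37; (29|37)=-1, (9|37)=+1; (−1)^{3·1·18}·(-1)^1·(+1)^3 = -1.
v=17: a=17^3·(≡10), b=17^1·(≡11) mod 17; (10|17)=-1, (11|17)=-1; (−1)^{3·1·8}·(-1)^1·(-1)^3 = +1.
v=3: a=3^0·(≡1), b=3^2·(≡1) mod 3; (1|3)=+1, (1|3)=+1; (−1)^{0·2·1}·(+1)^2·(+1)^0 = +1.
Ram(-1598918, 127687) = {29, 31, 37, 41}; no ℚ_29-point on the conic.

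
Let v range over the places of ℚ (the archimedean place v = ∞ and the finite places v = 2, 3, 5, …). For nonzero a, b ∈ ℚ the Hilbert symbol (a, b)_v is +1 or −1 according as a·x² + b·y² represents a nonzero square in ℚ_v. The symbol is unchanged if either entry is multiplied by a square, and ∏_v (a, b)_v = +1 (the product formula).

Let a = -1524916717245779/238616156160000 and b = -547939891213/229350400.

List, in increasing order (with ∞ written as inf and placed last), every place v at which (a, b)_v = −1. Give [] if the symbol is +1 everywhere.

[37, inf]

Mod squares: a ≡ -26381, b ≡ -1147. Check v ∈ {∞, 2, 3, 5, 11, 13, 17, 23, 31, 37}.
v=23: a=23^3·(≡6), b=23^2·(≡18) mod 23; (6|23)=+1, (18|23)=+1; (−1)^{3·2·11}·(+1)^2·(+1)^3 = +1.
v=2: v_2(a)=-14, v_2(b)=-10; units ≡ 3, 5 (mod 8); ε·ε+αω+βω = 1·0+-14·1+-10·1 ≡ 0  ⇒  (a,b)_2 = +1.
v=5: a=5^-4·(≡1), b=5^-2·(≡2) mod 5; (1|5)=+1, (2|5)=-1; (−1)^{-4·-2·2}·(+1)^-2·(-1)^-4 = +1.
v=31: a=31^-1·(≡12), b=31^-1·(≡20) mod 31; (12|31)=-1, (20|31)=+1; (−1)^{-1·-1·15}·(-1)^-1·(+1)^-1 = +1.
v=11: a=11^4·(≡10), b=11^2·(≡2) mod 11; (10|11)=-1, (2|11)=-1; (−1)^{4·2·5}·(-1)^2·(-1)^4 = +1.
v=3: a=3^-2·(≡1), b=3^0·(≡2) mod 3; (1|3)=+1, (2|3)=-1; (−1)^{-2·0·1}·(+1)^0·(-1)^-2 = +1.
v=37: a=37^3·(≡25), b=37^3·(≡23) mod 37; (25|37)=+1, (23|37)=-1; (−1)^{3·3·18}·(+1)^3·(-1)^3 = -1.
v=∞: -26381 < 0 and -1147 < 0  ⇒  (a,b)_∞ = -1.
v=17: a=17^-4·(≡14), b=17^-2·(≡1) mod 17; (14|17)=-1, (1|17)=+1; (−1)^{-4·-2·8}·(-1)^-2·(+1)^-4 = +1.
v=13: a=13^2·(≡10), b=13^2·(≡9) mod 13; (10|13)=+1, (9|13)=+1; (−1)^{2·2·6}·(+1)^2·(+1)^2 = +1.
(-26381, -1147 / ℚ) ramifies at {37, ∞}: a division algebra.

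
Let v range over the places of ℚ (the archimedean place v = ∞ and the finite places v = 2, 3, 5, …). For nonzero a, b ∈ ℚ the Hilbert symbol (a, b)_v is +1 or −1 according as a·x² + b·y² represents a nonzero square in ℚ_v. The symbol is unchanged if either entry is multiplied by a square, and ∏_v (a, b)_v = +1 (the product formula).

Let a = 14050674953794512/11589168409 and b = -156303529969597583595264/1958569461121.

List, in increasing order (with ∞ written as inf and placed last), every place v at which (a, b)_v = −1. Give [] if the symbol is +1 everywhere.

Mod squares: a ≡ 437, b ≡ -1591. Check v ∈ {∞, 2, 3, 7, 11, 13, 19, 23, 37, 43}.
v=∞: 437 > 0 and -1591 < 0  ⇒  (a,b)_∞ = +1.
v=13: a=13^-6·(≡8), b=13^-8·(≡2) mod 13; (8|13)=-1, (2|13)=-1; (−1)^{-6·-8·6}·(-1)^-8·(-1)^-6 = +1.
v=23: a=23^1·(≡15), b=23^2·(≡20) mod 23; (15|23)=-1, (20|23)=-1; (−1)^{1·2·11}·(-1)^2·(-1)^1 = -1.
v=19: a=19^1·(≡16), b=19^2·(≡5) mod 19; (16|19)=+1, (5|19)=+1; (−1)^{1·2·9}·(+1)^2·(+1)^1 = +1.
v=2: v_2(a)=4, v_2(b)=8; units ≡ 5, 1 (mod 8); ε·ε+αω+βω = 0·0+4·0+8·1 ≡ 0  ⇒  (a,b)_2 = +1.
v=37: a=37^2·(≡4), b=37^3·(≡17) mod 37; (4|37)=+1, (17|37)=-1; (−1)^{2·3·18}·(+1)^3·(-1)^2 = +1.
v=3: a=3^8·(≡2), b=3^8·(≡2) mod 3; (2|3)=-1, (2|3)=-1; (−1)^{8·8·1}·(-1)^8·(-1)^8 = +1.
v=43: a=43^2·(≡19), b=43^3·(≡1) mod 43; (19|43)=-1, (1|43)=+1; (−1)^{2·3·21}·(-1)^3·(+1)^2 = -1.
v=7: a=7^-4·(≡5), b=7^-4·(≡3) mod 7; (5|7)=-1, (3|7)=-1; (−1)^{-4·-4·3}·(-1)^-4·(-1)^-4 = +1.
v=11: a=11^2·(≡2), b=11^2·(≡3) mod 11; (2|11)=-1, (3|11)=+1; (−1)^{2·2·5}·(-1)^2·(+1)^2 = +1.
(437, -1591 / ℚ) ramifies at {23, 43}: a division algebra.

[23, 43]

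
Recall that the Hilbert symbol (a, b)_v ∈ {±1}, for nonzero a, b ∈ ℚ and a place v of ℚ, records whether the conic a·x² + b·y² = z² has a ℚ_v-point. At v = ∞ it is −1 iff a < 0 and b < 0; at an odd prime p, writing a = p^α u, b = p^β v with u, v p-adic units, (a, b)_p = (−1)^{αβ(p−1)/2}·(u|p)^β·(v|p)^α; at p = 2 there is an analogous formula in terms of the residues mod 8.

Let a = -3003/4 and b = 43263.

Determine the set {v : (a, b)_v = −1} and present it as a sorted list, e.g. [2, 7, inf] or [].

[7, 11, 19, 23]

Mod squares: a ≡ -3003, b ≡ 4807. Check v ∈ {∞, 2, 3, 7, 11, 13, 19, 23}.
v=13: a=13^1·(≡4), b=13^0·(≡12) mod 13; (4|13)=+1, (12|13)=+1; (−1)^{1·0·6}·(+1)^0·(+1)^1 = +1.
v=3: a=3^1·(≡1), b=3^2·(≡1) mod 3; (1|3)=+1, (1|3)=+1; (−1)^{1·2·1}·(+1)^2·(+1)^1 = +1.
v=11: a=11^1·(≡6), b=11^1·(≡6) mod 11; (6|11)=-1, (6|11)=-1; (−1)^{1·1·5}·(-1)^1·(-1)^1 = -1.
v=23: a=23^0·(≡14), b=23^1·(≡18) mod 23; (14|23)=-1, (18|23)=+1; (−1)^{0·1·11}·(-1)^1·(+1)^0 = -1.
v=19: a=19^0·(≡14), b=19^1·(≡16) mod 19; (14|19)=-1, (16|19)=+1; (−1)^{0·1·9}·(-1)^1·(+1)^0 = -1.
v=7: a=7^1·(≡3), b=7^0·(≡3) mod 7; (3|7)=-1, (3|7)=-1; (−1)^{1·0·3}·(-1)^0·(-1)^1 = -1.
v=2: v_2(a)=-2, v_2(b)=0; units ≡ 5, 7 (mod 8); ε·ε+αω+βω = 0·1+-2·0+0·1 ≡ 0  ⇒  (a,b)_2 = +1.
v=∞: -3003 < 0 and 4807 > 0  ⇒  (a,b)_∞ = +1.
(-3003, 4807 / ℚ) ramifies at {7, 11, 19, 23}: a division algebra.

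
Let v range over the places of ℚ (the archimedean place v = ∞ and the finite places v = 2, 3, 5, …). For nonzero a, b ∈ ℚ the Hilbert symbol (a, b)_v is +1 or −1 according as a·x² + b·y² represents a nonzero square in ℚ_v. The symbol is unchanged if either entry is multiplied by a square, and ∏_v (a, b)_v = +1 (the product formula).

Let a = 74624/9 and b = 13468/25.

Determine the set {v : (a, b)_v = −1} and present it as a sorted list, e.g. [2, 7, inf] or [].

[2, 37]

(a, b) ≡ (1166, 3367) mod (ℚ^×)²; places V = {2, 3, 5, 7, 11, 13, 37, 53, ∞}.
(a,b)_2: α=7, β=2; u≡7, v≡7 (mod 8); ε(u)ε(v)=1·1, αω(v)=7·0, βω(u)=2·0; sum ≡ 1  ⇒  -1.
(a,b)_53: α=1, u≡21; β=0, v≡49 (mod 53); (21|53)=-1, (49|53)=+1; sign (−1)^0·-1^0·+1^1 = +1.
(a,b)_37: α=0, u≡20; β=1, v≡19 (mod 37); (20|37)=-1, (19|37)=-1; sign (−1)^0·-1^1·-1^0 = -1.
(a,b)_13: α=0, u≡12; β=1, v≡4 (mod 13); (12|13)=+1, (4|13)=+1; sign (−1)^0·+1^1·+1^0 = +1.
(a,b)_5: α=0, u≡1; β=-2, v≡3 (mod 5); (1|5)=+1, (3|5)=-1; sign (−1)^0·+1^-2·-1^0 = +1.
(a,b)_∞: sgn(1166)=+, sgn(3367)=+, so +1.
(a,b)_11: α=1, u≡7; β=0, v≡5 (mod 11); (7|11)=-1, (5|11)=+1; sign (−1)^0·-1^0·+1^1 = +1.
(a,b)_7: α=0, u≡2; β=1, v≡5 (mod 7); (2|7)=+1, (5|7)=-1; sign (−1)^0·+1^1·-1^0 = +1.
(a,b)_3: α=-2, u≡2; β=0, v≡1 (mod 3); (2|3)=-1, (1|3)=+1; sign (−1)^0·-1^0·+1^-2 = +1.
Ram(1166, 3367) = {2, 37}; no ℚ_2-point on the conic.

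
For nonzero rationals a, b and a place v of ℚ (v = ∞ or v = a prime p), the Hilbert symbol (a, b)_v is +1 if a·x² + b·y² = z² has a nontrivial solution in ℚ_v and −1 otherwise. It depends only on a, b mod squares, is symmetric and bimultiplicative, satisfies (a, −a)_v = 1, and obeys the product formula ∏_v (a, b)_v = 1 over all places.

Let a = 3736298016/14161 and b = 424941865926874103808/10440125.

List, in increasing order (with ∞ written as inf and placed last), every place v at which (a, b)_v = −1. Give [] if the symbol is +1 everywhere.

[3, 7]

(a, b) ≡ (66, 15015) mod (ℚ^×)²; places V = {2, 3, 5, 7, 11, 13, 17, 19, 23, ∞}.
(a,b)_3: α=5, u≡1; β=3, v≡1 (mod 3); (1|3)=+1, (1|3)=+1; sign (−1)^1·+1^3·+1^5 = -1.
(a,b)_17: α=-2, u≡15; β=-4, v≡9 (mod 17); (15|17)=+1, (9|17)=+1; sign (−1)^0·+1^-4·+1^-2 = +1.
(a,b)_13: α=0, u≡12; β=1, v≡5 (mod 13); (12|13)=+1, (5|13)=-1; sign (−1)^0·+1^1·-1^0 = +1.
(a,b)_23: α=0, u≡17; β=2, v≡17 (mod 23); (17|23)=-1, (17|23)=-1; sign (−1)^0·-1^2·-1^0 = +1.
(a,b)_2: α=5, β=24; u≡1, v≡7 (mod 8); ε(u)ε(v)=0·1, αω(v)=5·0, βω(u)=24·0; sum ≡ 0  ⇒  +1.
(a,b)_∞: sgn(66)=+, sgn(15015)=+, so +1.
(a,b)_11: α=3, u≡6; β=7, v≡3 (mod 11); (6|11)=-1, (3|11)=+1; sign (−1)^1·-1^7·+1^3 = +1.
(a,b)_7: α=-2, u≡5; β=1, v≡3 (mod 7); (5|7)=-1, (3|7)=-1; sign (−1)^0·-1^1·-1^-2 = -1.
(a,b)_19: α=2, u≡4; β=0, v≡4 (mod 19); (4|19)=+1, (4|19)=+1; sign (−1)^0·+1^0·+1^2 = +1.
(a,b)_5: α=0, u≡1; β=-3, v≡3 (mod 5); (1|5)=+1, (3|5)=-1; sign (−1)^0·+1^-3·-1^0 = +1.
(66, 15015 / ℚ) ramifies at {3, 7}: a division algebra.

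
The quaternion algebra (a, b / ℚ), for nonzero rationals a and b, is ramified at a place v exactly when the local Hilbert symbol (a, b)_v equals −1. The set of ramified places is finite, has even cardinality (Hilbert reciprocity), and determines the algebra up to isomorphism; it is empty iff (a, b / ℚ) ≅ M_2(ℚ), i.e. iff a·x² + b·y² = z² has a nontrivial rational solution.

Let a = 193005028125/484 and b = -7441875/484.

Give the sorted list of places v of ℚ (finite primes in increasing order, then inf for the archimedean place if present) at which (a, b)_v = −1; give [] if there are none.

(a, b) ≡ (8645, -3) mod (ℚ^×)²; places V = {2, 3, 5, 7, 11, 13, 19, ∞}.
(a,b)_3: α=6, u≡2; β=5, v≡2 (mod 3); (2|3)=-1, (2|3)=-1; sign (−1)^0·-1^5·-1^6 = -1.
(a,b)_13: α=1, u≡11; β=0, v≡9 (mod 13); (11|13)=-1, (9|13)=+1; sign (−1)^0·-1^0·+1^1 = +1.
(a,b)_2: α=-2, β=-2; u≡5, v≡5 (mod 8); ε(u)ε(v)=0·0, αω(v)=-2·1, βω(u)=-2·1; sum ≡ 0  ⇒  +1.
(a,b)_5: α=5, u≡1; β=4, v≡2 (mod 5); (1|5)=+1, (2|5)=-1; sign (−1)^0·+1^4·-1^5 = -1.
(a,b)_11: α=-2, u≡2; β=-2, v≡8 (mod 11); (2|11)=-1, (8|11)=-1; sign (−1)^0·-1^-2·-1^-2 = +1.
(a,b)_7: α=3, u≡6; β=2, v≡4 (mod 7); (6|7)=-1, (4|7)=+1; sign (−1)^0·-1^2·+1^3 = +1.
(a,b)_19: α=1, u≡15; β=0, v≡5 (mod 19); (15|19)=-1, (5|19)=+1; sign (−1)^0·-1^0·+1^1 = +1.
(a,b)_∞: sgn(8645)=+, sgn(-3)=−, so +1.
(8645, -3 / ℚ) ramifies at {3, 5}: a division algebra.

[3, 5]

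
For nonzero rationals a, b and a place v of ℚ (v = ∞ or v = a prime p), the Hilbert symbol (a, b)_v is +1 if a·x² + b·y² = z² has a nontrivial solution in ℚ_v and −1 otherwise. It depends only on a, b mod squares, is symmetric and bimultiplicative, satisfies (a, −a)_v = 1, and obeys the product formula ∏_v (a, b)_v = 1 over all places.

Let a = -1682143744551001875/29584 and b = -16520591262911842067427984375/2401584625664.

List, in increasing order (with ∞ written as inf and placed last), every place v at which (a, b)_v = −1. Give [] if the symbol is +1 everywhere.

[2, 11, 17, inf]

Mod squares: a ≡ -3, b ≡ -34034. Check v ∈ {∞, 2, 3, 5, 7, 11, 13, 17, 23, 37, 43}.
v=3: a=3^5·(≡2), b=3^8·(≡1) mod 3; (2|3)=-1, (1|3)=+1; (−1)^{5·8·1}·(-1)^8·(+1)^5 = +1.
v=2: v_2(a)=-4, v_2(b)=-11; units ≡ 5, 7 (mod 8); ε·ε+αω+βω = 0·1+-4·0+-11·1 ≡ 1  ⇒  (a,b)_2 = -1.
v=23: a=23^0·(≡5), b=23^2·(≡2) mod 23; (5|23)=-1, (2|23)=+1; (−1)^{0·2·11}·(-1)^2·(+1)^0 = +1.
v=5: a=5^4·(≡3), b=5^6·(≡1) mod 5; (3|5)=-1, (1|5)=+1; (−1)^{4·6·2}·(-1)^6·(+1)^4 = +1.
v=37: a=37^4·(≡3), b=37^6·(≡13) mod 37; (3|37)=+1, (13|37)=-1; (−1)^{4·6·18}·(+1)^6·(-1)^4 = +1.
v=∞: -3 < 0 and -34034 < 0  ⇒  (a,b)_∞ = -1.
v=7: a=7^0·(≡2), b=7^-3·(≡6) mod 7; (2|7)=+1, (6|7)=-1; (−1)^{0·-3·3}·(+1)^-3·(-1)^0 = +1.
v=13: a=13^2·(≡3), b=13^3·(≡11) mod 13; (3|13)=+1, (11|13)=-1; (−1)^{2·3·6}·(+1)^3·(-1)^2 = +1.
v=43: a=43^-2·(≡21), b=43^-4·(≡37) mod 43; (21|43)=+1, (37|43)=-1; (−1)^{-2·-4·21}·(+1)^-4·(-1)^-2 = +1.
v=11: a=11^2·(≡10), b=11^1·(≡8) mod 11; (10|11)=-1, (8|11)=-1; (−1)^{2·1·5}·(-1)^1·(-1)^2 = -1.
v=17: a=17^2·(≡6), b=17^3·(≡9) mod 17; (6|17)=-1, (9|17)=+1; (−1)^{2·3·8}·(-1)^3·(+1)^2 = -1.
(-3, -34034 / ℚ) ramifies at {2, 11, 17, ∞}: a division algebra.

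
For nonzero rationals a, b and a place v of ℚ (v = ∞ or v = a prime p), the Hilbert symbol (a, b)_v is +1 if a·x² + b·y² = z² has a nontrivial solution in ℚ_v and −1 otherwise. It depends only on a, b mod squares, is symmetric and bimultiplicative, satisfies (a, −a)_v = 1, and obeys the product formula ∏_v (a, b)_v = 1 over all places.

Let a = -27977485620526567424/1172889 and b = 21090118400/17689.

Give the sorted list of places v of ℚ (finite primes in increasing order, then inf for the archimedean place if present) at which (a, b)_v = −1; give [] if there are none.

[2, 17, 31, 37]

Mod squares: a ≡ -629, b ≡ 19499. Check v ∈ {∞, 2, 3, 5, 7, 13, 17, 19, 31, 37}.
v=7: a=7^0·(≡4), b=7^-2·(≡2) mod 7; (4|7)=+1, (2|7)=+1; (−1)^{0·-2·3}·(+1)^-2·(+1)^0 = +1.
v=13: a=13^4·(≡7), b=13^2·(≡1) mod 13; (7|13)=-1, (1|13)=+1; (−1)^{4·2·6}·(-1)^2·(+1)^4 = +1.
v=∞: -629 < 0 and 19499 > 0  ⇒  (a,b)_∞ = +1.
v=31: a=31^2·(≡26), b=31^1·(≡8) mod 31; (26|31)=-1, (8|31)=+1; (−1)^{2·1·15}·(-1)^1·(+1)^2 = -1.
v=2: v_2(a)=12, v_2(b)=8; units ≡ 3, 3 (mod 8); ε·ε+αω+βω = 1·1+12·1+8·1 ≡ 1  ⇒  (a,b)_2 = -1.
v=3: a=3^-2·(≡1), b=3^0·(≡2) mod 3; (1|3)=+1, (2|3)=-1; (−1)^{-2·0·1}·(+1)^0·(-1)^-2 = +1.
v=17: a=17^3·(≡7), b=17^1·(≡8) mod 17; (7|17)=-1, (8|17)=+1; (−1)^{3·1·8}·(-1)^1·(+1)^3 = -1.
v=37: a=37^3·(≡24), b=37^1·(≡11) mod 37; (24|37)=-1, (11|37)=+1; (−1)^{3·1·18}·(-1)^1·(+1)^3 = -1.
v=19: a=19^-4·(≡11), b=19^-2·(≡1) mod 19; (11|19)=+1, (1|19)=+1; (−1)^{-4·-2·9}·(+1)^-2·(+1)^-4 = +1.
v=5: a=5^0·(≡4), b=5^2·(≡4) mod 5; (4|5)=+1, (4|5)=+1; (−1)^{0·2·2}·(+1)^2·(+1)^0 = +1.
(-629, 19499 / ℚ) ramifies at {2, 17, 31, 37}: a division algebra.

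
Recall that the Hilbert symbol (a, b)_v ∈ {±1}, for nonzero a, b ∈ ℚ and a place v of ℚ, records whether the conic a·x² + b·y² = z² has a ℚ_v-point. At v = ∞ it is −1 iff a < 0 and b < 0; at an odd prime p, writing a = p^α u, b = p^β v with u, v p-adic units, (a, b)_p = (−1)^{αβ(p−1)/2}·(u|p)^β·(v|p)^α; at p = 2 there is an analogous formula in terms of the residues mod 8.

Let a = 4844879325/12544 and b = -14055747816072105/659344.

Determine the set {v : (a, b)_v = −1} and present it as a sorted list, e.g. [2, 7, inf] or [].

[5, 11]

Mod squares: a ≡ 13, b ≡ -2145. Check v ∈ {∞, 2, 3, 5, 7, 11, 13, 17, 29}.
v=∞: 13 > 0 and -2145 < 0  ⇒  (a,b)_∞ = +1.
v=5: a=5^2·(≡2), b=5^1·(≡1) mod 5; (2|5)=-1, (1|5)=+1; (−1)^{2·1·2}·(-1)^1·(+1)^2 = -1.
v=2: v_2(a)=-8, v_2(b)=-4; units ≡ 5, 7 (mod 8); ε·ε+αω+βω = 0·1+-8·0+-4·1 ≡ 0  ⇒  (a,b)_2 = +1.
v=7: a=7^-2·(≡5), b=7^-2·(≡2) mod 7; (5|7)=-1, (2|7)=+1; (−1)^{-2·-2·3}·(-1)^-2·(+1)^-2 = +1.
v=17: a=17^0·(≡13), b=17^2·(≡11) mod 17; (13|17)=+1, (11|17)=-1; (−1)^{0·2·8}·(+1)^2·(-1)^0 = +1.
v=29: a=29^0·(≡6), b=29^-2·(≡24) mod 29; (6|29)=+1, (24|29)=+1; (−1)^{0·-2·14}·(+1)^-2·(+1)^0 = +1.
v=3: a=3^6·(≡1), b=3^9·(≡2) mod 3; (1|3)=+1, (2|3)=-1; (−1)^{6·9·1}·(+1)^9·(-1)^6 = +1.
v=11: a=11^2·(≡7), b=11^3·(≡4) mod 11; (7|11)=-1, (4|11)=+1; (−1)^{2·3·5}·(-1)^3·(+1)^2 = -1.
v=13: a=13^3·(≡4), b=13^5·(≡12) mod 13; (4|13)=+1, (12|13)=+1; (−1)^{3·5·6}·(+1)^5·(+1)^3 = +1.
Ram(13, -2145) = {5, 11}; no ℚ_5-point on the conic.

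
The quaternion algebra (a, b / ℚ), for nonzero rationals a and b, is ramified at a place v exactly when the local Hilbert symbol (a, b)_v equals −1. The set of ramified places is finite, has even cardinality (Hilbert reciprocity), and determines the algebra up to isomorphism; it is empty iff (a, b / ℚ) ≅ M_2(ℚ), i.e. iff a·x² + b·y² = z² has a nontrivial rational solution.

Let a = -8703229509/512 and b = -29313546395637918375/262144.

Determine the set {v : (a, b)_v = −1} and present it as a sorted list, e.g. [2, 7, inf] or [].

[5, inf]

(a, b) ≡ (-18538, -1615) mod (ℚ^×)²; places V = {2, 3, 5, 13, 17, 19, 23, 31, ∞}.
(a,b)_13: α=1, u≡4; β=2, v≡12 (mod 13); (4|13)=+1, (12|13)=+1; sign (−1)^0·+1^2·+1^1 = +1.
(a,b)_3: α=2, u≡2; β=4, v≡2 (mod 3); (2|3)=-1, (2|3)=-1; sign (−1)^0·-1^4·-1^2 = +1.
(a,b)_19: α=2, u≡6; β=3, v≡8 (mod 19); (6|19)=+1, (8|19)=-1; sign (−1)^0·+1^3·-1^2 = +1.
(a,b)_31: α=1, u≡13; β=2, v≡18 (mod 31); (13|31)=-1, (18|31)=+1; sign (−1)^0·-1^2·+1^1 = +1.
(a,b)_∞: sgn(-18538)=−, sgn(-1615)=−, so -1.
(a,b)_2: α=-9, β=-18; u≡3, v≡1 (mod 8); ε(u)ε(v)=1·0, αω(v)=-9·0, βω(u)=-18·1; sum ≡ 0  ⇒  +1.
(a,b)_17: α=2, u≡13; β=3, v≡3 (mod 17); (13|17)=+1, (3|17)=-1; sign (−1)^0·+1^3·-1^2 = +1.
(a,b)_5: α=0, u≡3; β=3, v≡2 (mod 5); (3|5)=-1, (2|5)=-1; sign (−1)^0·-1^3·-1^0 = -1.
(a,b)_23: α=1, u≡5; β=2, v≡3 (mod 23); (5|23)=-1, (3|23)=+1; sign (−1)^0·-1^2·+1^1 = +1.
|Ram(-18538, -1615)| = 2, even; anisotropic at {5, ∞}.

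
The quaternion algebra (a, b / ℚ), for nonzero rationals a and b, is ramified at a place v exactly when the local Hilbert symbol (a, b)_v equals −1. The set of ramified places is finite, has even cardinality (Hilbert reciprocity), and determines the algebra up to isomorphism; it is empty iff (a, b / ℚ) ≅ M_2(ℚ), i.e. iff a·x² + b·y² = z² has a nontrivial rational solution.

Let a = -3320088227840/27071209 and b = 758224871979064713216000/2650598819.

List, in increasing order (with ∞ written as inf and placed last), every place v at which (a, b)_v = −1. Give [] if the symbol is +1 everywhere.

[23, 29]

(a, b) ≡ (-3335, 36685) mod (ℚ^×)²; places V = {2, 3, 5, 7, 11, 17, 19, 23, 29, 43, ∞}.
(a,b)_19: α=0, u≡11; β=-4, v≡8 (mod 19); (11|19)=+1, (8|19)=-1; sign (−1)^0·+1^-4·-1^0 = +1.
(a,b)_5: α=1, u≡3; β=3, v≡2 (mod 5); (3|5)=-1, (2|5)=-1; sign (−1)^0·-1^3·-1^1 = +1.
(a,b)_43: α=-2, u≡27; β=-2, v≡10 (mod 43); (27|43)=-1, (10|43)=+1; sign (−1)^0·-1^-2·+1^-2 = +1.
(a,b)_17: α=2, u≡7; β=0, v≡4 (mod 17); (7|17)=-1, (4|17)=+1; sign (−1)^0·-1^0·+1^2 = +1.
(a,b)_3: α=0, u≡1; β=2, v≡1 (mod 3); (1|3)=+1, (1|3)=+1; sign (−1)^0·+1^2·+1^0 = +1.
(a,b)_29: α=3, u≡7; β=7, v≡3 (mod 29); (7|29)=+1, (3|29)=-1; sign (−1)^0·+1^7·-1^3 = -1.
(a,b)_7: α=0, u≡2; β=2, v≡3 (mod 7); (2|7)=+1, (3|7)=-1; sign (−1)^0·+1^2·-1^0 = +1.
(a,b)_2: α=12, β=16; u≡1, v≡5 (mod 8); ε(u)ε(v)=0·0, αω(v)=12·1, βω(u)=16·0; sum ≡ 0  ⇒  +1.
(a,b)_∞: sgn(-3335)=−, sgn(36685)=+, so +1.
(a,b)_23: α=1, u≡13; β=3, v≡12 (mod 23); (13|23)=+1, (12|23)=+1; sign (−1)^1·+1^3·+1^1 = -1.
(a,b)_11: α=-4, u≡1; β=-1, v≡10 (mod 11); (1|11)=+1, (10|11)=-1; sign (−1)^0·+1^-1·-1^-4 = +1.
|Ram(-3335, 36685)| = 2, even; anisotropic at {23, 29}.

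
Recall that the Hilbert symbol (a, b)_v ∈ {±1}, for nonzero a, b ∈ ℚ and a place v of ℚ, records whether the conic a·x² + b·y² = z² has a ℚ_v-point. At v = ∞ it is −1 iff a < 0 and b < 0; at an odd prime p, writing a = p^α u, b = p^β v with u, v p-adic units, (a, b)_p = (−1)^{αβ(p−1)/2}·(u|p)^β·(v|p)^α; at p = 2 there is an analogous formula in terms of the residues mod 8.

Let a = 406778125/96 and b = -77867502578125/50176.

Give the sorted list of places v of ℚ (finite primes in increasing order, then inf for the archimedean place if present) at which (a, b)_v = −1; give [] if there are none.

[3, 5, 13, 19]

(a, b) ≡ (3905070, -85) mod (ℚ^×)²; places V = {2, 3, 5, 7, 13, 17, 19, 31, ∞}.
(a,b)_∞: sgn(3905070)=+, sgn(-85)=−, so +1.
(a,b)_2: α=-5, β=-10; u≡7, v≡3 (mod 8); ε(u)ε(v)=1·1, αω(v)=-5·1, βω(u)=-10·0; sum ≡ 0  ⇒  +1.
(a,b)_17: α=1, u≡12; β=1, v≡6 (mod 17); (12|17)=-1, (6|17)=-1; sign (−1)^0·-1^1·-1^1 = +1.
(a,b)_13: α=1, u≡3; β=2, v≡11 (mod 13); (3|13)=+1, (11|13)=-1; sign (−1)^0·+1^2·-1^1 = -1.
(a,b)_3: α=-1, u≡2; β=0, v≡2 (mod 3); (2|3)=-1, (2|3)=-1; sign (−1)^0·-1^0·-1^-1 = -1.
(a,b)_7: α=0, u≡1; β=-2, v≡3 (mod 7); (1|7)=+1, (3|7)=-1; sign (−1)^0·+1^-2·-1^0 = +1.
(a,b)_31: α=1, u≡3; β=2, v≡28 (mod 31); (3|31)=-1, (28|31)=+1; sign (−1)^0·-1^2·+1^1 = +1.
(a,b)_19: α=1, u≡4; β=2, v≡13 (mod 19); (4|19)=+1, (13|19)=-1; sign (−1)^0·+1^2·-1^1 = -1.
(a,b)_5: α=5, u≡4; β=7, v≡2 (mod 5); (4|5)=+1, (2|5)=-1; sign (−1)^0·+1^7·-1^5 = -1.
(3905070, -85 / ℚ) ramifies at {3, 5, 13, 19}: a division algebra.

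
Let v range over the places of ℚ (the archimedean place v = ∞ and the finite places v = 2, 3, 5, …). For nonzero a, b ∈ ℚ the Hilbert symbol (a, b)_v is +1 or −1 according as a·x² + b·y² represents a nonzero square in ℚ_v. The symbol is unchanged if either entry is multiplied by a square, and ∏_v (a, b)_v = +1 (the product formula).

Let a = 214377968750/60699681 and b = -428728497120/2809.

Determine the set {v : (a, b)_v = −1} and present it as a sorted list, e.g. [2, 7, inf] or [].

(a, b) ≡ (113390, -24605630) mod (ℚ^×)²; places V = {2, 3, 5, 7, 11, 17, 23, 29, 31, 53, ∞}.
(a,b)_11: α=2, u≡6; β=2, v≡7 (mod 11); (6|11)=-1, (7|11)=-1; sign (−1)^0·-1^2·-1^2 = +1.
(a,b)_23: α=1, u≡3; β=1, v≡6 (mod 23); (3|23)=+1, (6|23)=+1; sign (−1)^1·+1^1·+1^1 = -1.
(a,b)_5: α=7, u≡3; β=1, v≡4 (mod 5); (3|5)=-1, (4|5)=+1; sign (−1)^0·-1^1·+1^7 = -1.
(a,b)_2: α=1, β=5; u≡7, v≡1 (mod 8); ε(u)ε(v)=1·0, αω(v)=1·0, βω(u)=5·0; sum ≡ 0  ⇒  +1.
(a,b)_7: α=-4, u≡2; β=1, v≡1 (mod 7); (2|7)=+1, (1|7)=+1; sign (−1)^0·+1^1·+1^-4 = +1.
(a,b)_3: α=-2, u≡2; β=2, v≡1 (mod 3); (2|3)=-1, (1|3)=+1; sign (−1)^0·-1^2·+1^-2 = +1.
(a,b)_53: α=-2, u≡18; β=-2, v≡11 (mod 53); (18|53)=-1, (11|53)=+1; sign (−1)^0·-1^-2·+1^-2 = +1.
(a,b)_29: α=1, u≡16; β=1, v≡15 (mod 29); (16|29)=+1, (15|29)=-1; sign (−1)^0·+1^1·-1^1 = -1.
(a,b)_17: α=1, u≡3; β=1, v≡11 (mod 17); (3|17)=-1, (11|17)=-1; sign (−1)^0·-1^1·-1^1 = +1.
(a,b)_31: α=0, u≡30; β=1, v≡1 (mod 31); (30|31)=-1, (1|31)=+1; sign (−1)^0·-1^1·+1^0 = -1.
(a,b)_∞: sgn(113390)=+, sgn(-24605630)=−, so +1.
(113390, -24605630 / ℚ) ramifies at {5, 23, 29, 31}: a division algebra.

[5, 23, 29, 31]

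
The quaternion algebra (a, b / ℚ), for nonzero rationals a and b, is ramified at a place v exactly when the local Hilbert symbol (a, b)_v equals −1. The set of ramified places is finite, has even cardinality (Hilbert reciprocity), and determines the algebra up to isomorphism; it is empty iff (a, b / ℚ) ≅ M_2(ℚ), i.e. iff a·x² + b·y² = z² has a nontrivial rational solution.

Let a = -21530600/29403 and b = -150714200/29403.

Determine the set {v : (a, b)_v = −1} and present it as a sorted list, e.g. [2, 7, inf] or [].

[3, 7, 13, inf]

Mod squares: a ≡ -78, b ≡ -546. Check v ∈ {∞, 2, 3, 5, 7, 11, 13}.
v=3: a=3^-5·(≡1), b=3^-5·(≡1) mod 3; (1|3)=+1, (1|3)=+1; (−1)^{-5·-5·1}·(+1)^-5·(+1)^-5 = -1.
v=13: a=13^3·(≡8), b=13^3·(≡4) mod 13; (8|13)=-1, (4|13)=+1; (−1)^{3·3·6}·(-1)^3·(+1)^3 = -1.
v=∞: -78 < 0 and -546 < 0  ⇒  (a,b)_∞ = -1.
v=7: a=7^2·(≡6), b=7^3·(≡6) mod 7; (6|7)=-1, (6|7)=-1; (−1)^{2·3·3}·(-1)^3·(-1)^2 = -1.
v=11: a=11^-2·(≡8), b=11^-2·(≡1) mod 11; (8|11)=-1, (1|11)=+1; (−1)^{-2·-2·5}·(-1)^-2·(+1)^-2 = +1.
v=2: v_2(a)=3, v_2(b)=3; units ≡ 1, 7 (mod 8); ε·ε+αω+βω = 0·1+3·0+3·0 ≡ 0  ⇒  (a,b)_2 = +1.
v=5: a=5^2·(≡2), b=5^2·(≡4) mod 5; (2|5)=-1, (4|5)=+1; (−1)^{2·2·2}·(-1)^2·(+1)^2 = +1.
(-78, -546 / ℚ) ramifies at {3, 7, 13, ∞}: a division algebra.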